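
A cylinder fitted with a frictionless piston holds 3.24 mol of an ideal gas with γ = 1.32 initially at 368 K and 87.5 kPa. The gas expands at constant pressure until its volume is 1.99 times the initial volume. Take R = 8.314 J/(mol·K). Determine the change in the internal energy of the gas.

V₁ = nRT₁/P₁ = 3.24×8.314×368/87.5 = 113 L.
Isobaric: P stays 87.5 kPa; V/T = const ⇒ T₂ = 732 K, V₂ = 225 L.
For an ideal gas ΔU = nCvΔT with Cv = R/(γ−1) = 26.0 J/(mol·K).
ΔU = 3.24×26.0×(732−368) = 30700 J.

30700 J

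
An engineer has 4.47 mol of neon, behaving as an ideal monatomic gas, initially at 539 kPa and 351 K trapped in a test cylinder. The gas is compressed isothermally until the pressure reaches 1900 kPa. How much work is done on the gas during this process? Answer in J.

16400 J

V₁ = nRT₁/P₁ = 4.47×8.314×351/539 = 24.2 L.
Isothermal: T stays 351 K; PV = const ⇒ V₂ = 6.87 L, P₂ = 1900 kPa.
W = nRT ln(V₂/V₁) = 4.47×8.314×351×ln(0.284) = -16400 J.
Work done on the gas = −W_by = 16400 J.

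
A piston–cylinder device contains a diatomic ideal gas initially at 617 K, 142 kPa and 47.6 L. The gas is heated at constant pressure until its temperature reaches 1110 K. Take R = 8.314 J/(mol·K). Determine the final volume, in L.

Isobaric: P stays 142 kPa; V/T = const ⇒ T₂ = 1110 K, V₂ = 85.6 L.

85.6 L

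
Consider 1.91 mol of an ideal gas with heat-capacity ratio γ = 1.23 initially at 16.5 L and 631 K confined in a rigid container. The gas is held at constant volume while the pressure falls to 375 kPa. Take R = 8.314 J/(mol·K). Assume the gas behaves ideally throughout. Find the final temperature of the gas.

P₁ = nRT₁/V₁ = 1.91×8.314×631/16.5 = 607 kPa.
Isochoric: V stays 16.5 L; P/T = const ⇒ T₂ = 390 K, P₂ = 375 kPa.

390 K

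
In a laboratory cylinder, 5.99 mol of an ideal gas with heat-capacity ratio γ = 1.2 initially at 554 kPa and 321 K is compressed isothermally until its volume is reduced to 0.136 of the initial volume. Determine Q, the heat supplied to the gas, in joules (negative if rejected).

V₁ = nRT₁/P₁ = 5.99×8.314×321/554 = 28.9 L.
Isothermal: T stays 321 K; PV = const ⇒ V₂ = 3.92 L, P₂ = 4070 kPa.
ΔU = 0 (ideal gas, T constant).
W = nRT ln(V₂/V₁) = 5.99×8.314×321×ln(0.136) = -31900 J.
Q = ΔU + W = -31900 J.

-31900 J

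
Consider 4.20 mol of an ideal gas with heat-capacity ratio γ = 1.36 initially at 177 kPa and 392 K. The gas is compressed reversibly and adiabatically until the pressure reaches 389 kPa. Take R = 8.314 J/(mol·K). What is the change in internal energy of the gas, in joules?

8810 J

V₁ = nRT₁/P₁ = 4.20×8.314×392/177 = 77.3 L.
Adiabatic: T₂/T₁ = (P₂/P₁)^((γ−1)/γ) ⇒ T₂ = 392×(2.20)^0.265 = 483 K; V₂ = 43.3 L.
For an ideal gas ΔU = nCvΔT with Cv = R/(γ−1) = 23.1 J/(mol·K).
ΔU = 4.20×23.1×(483−392) = 8810 J.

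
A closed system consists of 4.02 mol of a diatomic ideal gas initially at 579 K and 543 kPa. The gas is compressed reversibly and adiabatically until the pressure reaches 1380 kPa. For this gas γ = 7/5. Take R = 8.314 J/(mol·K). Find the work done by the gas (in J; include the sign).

V₁ = nRT₁/P₁ = 4.02×8.314×579/543 = 35.6 L.
Adiabatic: T₂/T₁ = (P₂/P₁)^((γ−1)/γ) ⇒ T₂ = 579×(2.54)^0.286 = 756 K; V₂ = 18.3 L.
ΔU = nCvΔT = 4.02×20.8×(756−579) = 14800 J.
Q = 0 for an adiabatic process, so W = −ΔU = -14800 J.

-14800 J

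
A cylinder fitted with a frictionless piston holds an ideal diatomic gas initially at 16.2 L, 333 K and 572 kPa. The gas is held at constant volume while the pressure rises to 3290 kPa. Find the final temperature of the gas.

Isochoric: V stays 16.2 L; P/T = const ⇒ T₂ = 1920 K, P₂ = 3290 kPa.

1920 K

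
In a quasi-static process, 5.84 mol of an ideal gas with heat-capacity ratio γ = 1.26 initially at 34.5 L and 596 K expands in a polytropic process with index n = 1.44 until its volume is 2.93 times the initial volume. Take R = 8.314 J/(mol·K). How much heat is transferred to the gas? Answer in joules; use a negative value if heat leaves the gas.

-17200 J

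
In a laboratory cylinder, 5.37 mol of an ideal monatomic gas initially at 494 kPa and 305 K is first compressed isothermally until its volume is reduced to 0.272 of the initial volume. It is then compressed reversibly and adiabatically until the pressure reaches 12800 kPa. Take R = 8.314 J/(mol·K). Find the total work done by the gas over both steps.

-41900 J

V₁ = nRT₁/P₁ = 5.37×8.314×305/494 = 27.6 L.
Step 1 — Isothermal: T stays 305 K; PV = const ⇒ V₂ = 7.50 L, P₂ = 1820 kPa.
ΔU = 0 (ideal gas, T constant).
W = nRT ln(V₂/V₁) = 5.37×8.314×305×ln(0.272) = -17700 J.
Q = ΔU + W = -17700 J.
State after step 1: P = 1820 kPa, V = 7.50 L, T = 305 K.
Step 2 — Adiabatic: T₂/T₁ = (P₂/P₁)^((γ−1)/γ) ⇒ T₂ = 305×(7.05)^0.400 = 666 K; V₂ = 2.32 L.
ΔU = nCvΔT = 5.37×12.5×(666−305) = 24200 J.
Q = 0 for an adiabatic process, so W = −ΔU = -24200 J.
Net over both steps: W = -41900 J, Q = -17700 J, ΔU = 24200 J.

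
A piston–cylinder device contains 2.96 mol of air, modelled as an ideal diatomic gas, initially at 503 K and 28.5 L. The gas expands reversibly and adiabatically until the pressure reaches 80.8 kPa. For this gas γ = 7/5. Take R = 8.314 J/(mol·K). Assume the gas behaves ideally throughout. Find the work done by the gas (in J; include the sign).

P₁ = nRT₁/V₁ = 2.96×8.314×503/28.5 = 434 kPa.
Adiabatic: T₂/T₁ = (P₂/P₁)^((γ−1)/γ) ⇒ T₂ = 503×(0.186)^0.286 = 311 K; V₂ = 94.7 L.
ΔU = nCvΔT = 2.96×20.8×(311−503) = -11800 J.
Q = 0 for an adiabatic process, so W = −ΔU = 11800 J.

11800 J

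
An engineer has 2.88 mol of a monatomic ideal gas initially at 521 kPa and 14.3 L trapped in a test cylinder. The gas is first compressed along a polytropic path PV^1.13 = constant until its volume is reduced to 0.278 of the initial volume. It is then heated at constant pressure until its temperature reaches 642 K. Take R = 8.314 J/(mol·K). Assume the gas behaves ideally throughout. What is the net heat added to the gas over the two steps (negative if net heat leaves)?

T₁ = P₁V₁/(nR) = 521×14.3/(2.88×8.314) = 311 K.
Step 1 — Polytropic n=1.13: T₂ = T₁(V₁/V₂)^(n−1) = 311×(3.60)^0.13 = 367 K; P₂ = P₁(V₁/V₂)^n = 2210 kPa.
W = (P₁V₁−P₂V₂)/(n−1) = (521×14.3−2210×3.98)/0.13 = -10400 J.
ΔU = nCvΔT = 2.88×12.5×(367−311) = 2020 J.
Q = ΔU + W = -8350 J.
State after step 1: P = 2210 kPa, V = 3.98 L, T = 367 K.
Step 2 — Isobaric: P stays 2210 kPa; V/T = const ⇒ T₂ = 642 K, V₂ = 6.94 L.
W = PΔV = 2210×(6.94−3.98) kPa·L = 6570 J.
ΔU = nCvΔT = 2.88×12.5×(642−367) = 9860 J.
Q = ΔU + W = nCpΔT = 16400 J.
Net over both steps: W = -3800 J, Q = 8080 J, ΔU = 11900 J.

8080 J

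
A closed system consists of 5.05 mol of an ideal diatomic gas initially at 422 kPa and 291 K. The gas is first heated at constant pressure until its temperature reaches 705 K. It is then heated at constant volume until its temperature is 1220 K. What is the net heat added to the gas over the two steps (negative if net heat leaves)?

115000 J

V₁ = nRT₁/P₁ = 5.05×8.314×291/422 = 29.0 L.
Step 1 — Isobaric: P stays 422 kPa; V/T = const ⇒ T₂ = 705 K, V₂ = 70.1 L.
W = PΔV = 422×(70.1−29.0) kPa·L = 17400 J.
ΔU = nCvΔT = 5.05×20.8×(705−291) = 43500 J.
Q = ΔU + W = nCpΔT = 60800 J.
State after step 1: P = 422 kPa, V = 70.1 L, T = 705 K.
Step 2 — Isochoric: V stays 70.1 L; P/T = const ⇒ T₂ = 1220 K, P₂ = 730 kPa.
W = 0 (no volume change).
ΔU = nCvΔT = 5.05×20.8×(1220−705) = 54100 J.
Q = ΔU = 54100 J.
Net over both steps: W = 17400 J, Q = 115000 J, ΔU = 97500 J.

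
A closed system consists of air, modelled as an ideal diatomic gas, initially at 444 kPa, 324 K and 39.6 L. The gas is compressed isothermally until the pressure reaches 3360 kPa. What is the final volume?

Isothermal: T stays 324 K; PV = const ⇒ V₂ = 5.23 L, P₂ = 3360 kPa.

5.23 L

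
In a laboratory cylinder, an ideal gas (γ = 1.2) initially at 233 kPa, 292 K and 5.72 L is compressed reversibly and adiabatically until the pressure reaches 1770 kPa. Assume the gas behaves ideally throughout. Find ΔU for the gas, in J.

n = P₁V₁/(RT₁) = 233×5.72/(8.314×292) = 0.549 mol.
Adiabatic: T₂/T₁ = (P₂/P₁)^((γ−1)/γ) ⇒ T₂ = 292×(7.60)^0.167 = 409 K; V₂ = 1.06 L.
For an ideal gas ΔU = nCvΔT with Cv = R/(γ−1) = 41.6 J/(mol·K).
ΔU = 0.549×41.6×(409−292) = 2680 J.

2680 J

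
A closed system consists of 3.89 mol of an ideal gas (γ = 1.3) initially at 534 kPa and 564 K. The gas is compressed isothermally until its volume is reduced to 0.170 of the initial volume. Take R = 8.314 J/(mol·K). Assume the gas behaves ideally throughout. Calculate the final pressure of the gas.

3140 kPa

V₁ = nRT₁/P₁ = 3.89×8.314×564/534 = 34.2 L.
Isothermal: T stays 564 K; PV = const ⇒ V₂ = 5.81 L, P₂ = 3140 kPa.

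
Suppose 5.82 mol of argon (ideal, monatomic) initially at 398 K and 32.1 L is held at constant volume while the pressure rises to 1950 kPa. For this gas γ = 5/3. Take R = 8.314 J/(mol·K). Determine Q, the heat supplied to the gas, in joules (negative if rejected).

65000 J

P₁ = nRT₁/V₁ = 5.82×8.314×398/32.1 = 600 kPa.
Isochoric: V stays 32.1 L; P/T = const ⇒ T₂ = 1290 K, P₂ = 1950 kPa.
W = 0 (no volume change).
ΔU = nCvΔT = 5.82×12.5×(1290−398) = 65000 J.
Q = ΔU = 65000 J.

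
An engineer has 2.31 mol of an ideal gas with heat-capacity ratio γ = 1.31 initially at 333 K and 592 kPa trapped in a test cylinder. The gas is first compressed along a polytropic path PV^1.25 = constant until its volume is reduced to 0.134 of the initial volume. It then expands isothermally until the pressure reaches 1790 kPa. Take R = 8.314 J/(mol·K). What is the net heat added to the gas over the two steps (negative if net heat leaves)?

V₁ = nRT₁/P₁ = 2.31×8.314×333/592 = 10.8 L.
Step 1 — Polytropic n=1.25: T₂ = T₁(V₁/V₂)^(n−1) = 333×(7.46)^0.25 = 550 K; P₂ = P₁(V₁/V₂)^n = 7300 kPa.
W = (P₁V₁−P₂V₂)/(n−1) = (592×10.8−7300×1.45)/0.25 = -16700 J.
ΔU = nCvΔT = 2.31×26.8×(550−333) = 13500 J.
Q = ΔU + W = -3230 J.
State after step 1: P = 7300 kPa, V = 1.45 L, T = 550 K.
Step 2 — Isothermal: T stays 550 K; PV = const ⇒ V₂ = 5.91 L, P₂ = 1790 kPa.
ΔU = 0 (ideal gas, T constant).
W = nRT ln(V₂/V₁) = 2.31×8.314×550×ln(4.08) = 14900 J.
Q = ΔU + W = 14900 J.
Net over both steps: W = -1840 J, Q = 11600 J, ΔU = 13500 J.

11600 J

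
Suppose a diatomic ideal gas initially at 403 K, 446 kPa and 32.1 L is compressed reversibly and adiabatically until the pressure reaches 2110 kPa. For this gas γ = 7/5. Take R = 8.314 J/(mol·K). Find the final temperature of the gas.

628 K

Adiabatic: T₂/T₁ = (P₂/P₁)^((γ−1)/γ) ⇒ T₂ = 403×(4.73)^0.286 = 628 K; V₂ = 10.6 L.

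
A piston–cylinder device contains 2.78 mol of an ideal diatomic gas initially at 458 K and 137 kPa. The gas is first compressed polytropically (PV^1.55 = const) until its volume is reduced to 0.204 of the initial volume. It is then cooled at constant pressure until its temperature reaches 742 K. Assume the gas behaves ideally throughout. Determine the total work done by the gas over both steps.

-35100 J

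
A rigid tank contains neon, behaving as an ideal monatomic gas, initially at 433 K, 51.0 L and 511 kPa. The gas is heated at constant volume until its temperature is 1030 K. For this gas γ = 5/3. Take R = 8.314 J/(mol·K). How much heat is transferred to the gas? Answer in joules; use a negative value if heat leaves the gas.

n = P₁V₁/(RT₁) = 511×51.0/(8.314×433) = 7.24 mol.
Isochoric: V stays 51.0 L; P/T = const ⇒ T₂ = 1030 K, P₂ = 1220 kPa.
W = 0 (no volume change).
ΔU = nCvΔT = 7.24×12.5×(1030−433) = 53900 J.
Q = ΔU = 53900 J.

53900 J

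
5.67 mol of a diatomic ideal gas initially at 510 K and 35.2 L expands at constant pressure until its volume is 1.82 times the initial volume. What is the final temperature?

928 K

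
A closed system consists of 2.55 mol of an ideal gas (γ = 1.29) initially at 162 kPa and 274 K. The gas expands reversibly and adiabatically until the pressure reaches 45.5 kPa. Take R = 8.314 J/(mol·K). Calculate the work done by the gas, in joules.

4970 J

V₁ = nRT₁/P₁ = 2.55×8.314×274/162 = 35.9 L.
Adiabatic: T₂/T₁ = (P₂/P₁)^((γ−1)/γ) ⇒ T₂ = 274×(0.281)^0.225 = 206 K; V₂ = 96.0 L.
ΔU = nCvΔT = 2.55×28.7×(206−274) = -4970 J.
Q = 0 for an adiabatic process, so W = −ΔU = 4970 J.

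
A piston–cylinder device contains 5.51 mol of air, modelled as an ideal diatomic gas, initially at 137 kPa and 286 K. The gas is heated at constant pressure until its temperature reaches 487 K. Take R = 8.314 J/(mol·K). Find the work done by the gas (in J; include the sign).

9210 J

V₁ = nRT₁/P₁ = 5.51×8.314×286/137 = 95.6 L.
Isobaric: P stays 137 kPa; V/T = const ⇒ T₂ = 487 K, V₂ = 163 L.
W = PΔV = 137×(163−95.6) kPa·L = 9210 J.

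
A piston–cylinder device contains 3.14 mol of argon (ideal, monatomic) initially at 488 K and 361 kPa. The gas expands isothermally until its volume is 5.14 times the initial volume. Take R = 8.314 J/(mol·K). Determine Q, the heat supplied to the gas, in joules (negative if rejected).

V₁ = nRT₁/P₁ = 3.14×8.314×488/361 = 35.3 L.
Isothermal: T stays 488 K; PV = const ⇒ V₂ = 181 L, P₂ = 70.2 kPa.
ΔU = 0 (ideal gas, T constant).
W = nRT ln(V₂/V₁) = 3.14×8.314×488×ln(5.14) = 20900 J.
Q = ΔU + W = 20900 J.

20900 J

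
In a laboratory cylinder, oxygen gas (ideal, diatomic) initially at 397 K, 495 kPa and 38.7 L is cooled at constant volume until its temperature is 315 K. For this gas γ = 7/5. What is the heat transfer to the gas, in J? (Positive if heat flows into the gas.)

n = P₁V₁/(RT₁) = 495×38.7/(8.314×397) = 5.80 mol.
Isochoric: V stays 38.7 L; P/T = const ⇒ T₂ = 315 K, P₂ = 393 kPa.
W = 0 (no volume change).
ΔU = nCvΔT = 5.80×20.8×(315−397) = -9890 J.
Q = ΔU = -9890 J.

-9890 J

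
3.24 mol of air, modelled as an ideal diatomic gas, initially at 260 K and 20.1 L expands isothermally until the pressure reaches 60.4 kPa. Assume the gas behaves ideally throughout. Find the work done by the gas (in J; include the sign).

12300 J

P₁ = nRT₁/V₁ = 3.24×8.314×260/20.1 = 348 kPa.
Isothermal: T stays 260 K; PV = const ⇒ V₂ = 116 L, P₂ = 60.4 kPa.
W = nRT ln(V₂/V₁) = 3.24×8.314×260×ln(5.77) = 12300 J.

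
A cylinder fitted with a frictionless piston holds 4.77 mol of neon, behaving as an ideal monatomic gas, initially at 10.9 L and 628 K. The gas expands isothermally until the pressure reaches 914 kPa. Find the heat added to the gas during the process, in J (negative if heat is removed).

22800 J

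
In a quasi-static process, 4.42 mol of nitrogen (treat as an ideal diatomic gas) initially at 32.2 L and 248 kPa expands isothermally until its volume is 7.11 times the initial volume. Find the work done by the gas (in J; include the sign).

T₁ = P₁V₁/(nR) = 248×32.2/(4.42×8.314) = 217 K.
Isothermal: T stays 217 K; PV = const ⇒ V₂ = 229 L, P₂ = 34.9 kPa.
W = nRT ln(V₂/V₁) = 4.42×8.314×217×ln(7.11) = 15700 J.

15700 J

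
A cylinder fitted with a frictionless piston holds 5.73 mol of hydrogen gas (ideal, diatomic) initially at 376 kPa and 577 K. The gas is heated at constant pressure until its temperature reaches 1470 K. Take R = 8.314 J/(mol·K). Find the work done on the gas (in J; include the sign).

-42500 J

V₁ = nRT₁/P₁ = 5.73×8.314×577/376 = 73.1 L.
Isobaric: P stays 376 kPa; V/T = const ⇒ T₂ = 1470 K, V₂ = 186 L.
W = PΔV = 376×(186−73.1) kPa·L = 42500 J.
Work done on the gas = −W_by = -42500 J.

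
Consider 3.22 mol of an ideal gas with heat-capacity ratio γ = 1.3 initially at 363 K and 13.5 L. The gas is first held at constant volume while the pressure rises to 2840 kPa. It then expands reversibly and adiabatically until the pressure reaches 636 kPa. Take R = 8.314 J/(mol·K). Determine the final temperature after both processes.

1010 K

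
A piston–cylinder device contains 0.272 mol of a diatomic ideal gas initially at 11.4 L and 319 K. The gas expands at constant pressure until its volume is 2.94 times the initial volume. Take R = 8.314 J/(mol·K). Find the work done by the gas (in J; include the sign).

1400 J

P₁ = nRT₁/V₁ = 0.272×8.314×319/11.4 = 63.3 kPa.
Isobaric: P stays 63.3 kPa; V/T = const ⇒ T₂ = 938 K, V₂ = 33.5 L.
W = PΔV = 63.3×(33.5−11.4) kPa·L = 1400 J.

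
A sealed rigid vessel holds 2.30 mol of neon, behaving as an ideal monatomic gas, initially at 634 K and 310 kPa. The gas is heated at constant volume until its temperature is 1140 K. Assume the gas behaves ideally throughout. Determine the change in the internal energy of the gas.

14500 J

V₁ = nRT₁/P₁ = 2.30×8.314×634/310 = 39.1 L.
Isochoric: V stays 39.1 L; P/T = const ⇒ T₂ = 1140 K, P₂ = 557 kPa.
For an ideal gas ΔU = nCvΔT with Cv = (3/2)R = 12.5 J/(mol·K).
ΔU = 2.30×12.5×(1140−634) = 14500 J.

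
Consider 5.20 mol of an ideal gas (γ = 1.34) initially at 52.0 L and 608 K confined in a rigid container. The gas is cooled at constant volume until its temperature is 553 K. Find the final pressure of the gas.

P₁ = nRT₁/V₁ = 5.20×8.314×608/52.0 = 505 kPa.
Isochoric: V stays 52.0 L; P/T = const ⇒ T₂ = 553 K, P₂ = 460 kPa.

460 kPa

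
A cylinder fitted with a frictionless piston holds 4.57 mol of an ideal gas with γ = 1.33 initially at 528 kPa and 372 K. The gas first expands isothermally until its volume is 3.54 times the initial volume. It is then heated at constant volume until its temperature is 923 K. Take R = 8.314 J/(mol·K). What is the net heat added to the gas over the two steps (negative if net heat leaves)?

V₁ = nRT₁/P₁ = 4.57×8.314×372/528 = 26.8 L.
Step 1 — Isothermal: T stays 372 K; PV = const ⇒ V₂ = 94.8 L, P₂ = 149 kPa.
ΔU = 0 (ideal gas, T constant).
W = nRT ln(V₂/V₁) = 4.57×8.314×372×ln(3.54) = 17900 J.
Q = ΔU + W = 17900 J.
State after step 1: P = 149 kPa, V = 94.8 L, T = 372 K.
Step 2 — Isochoric: V stays 94.8 L; P/T = const ⇒ T₂ = 923 K, P₂ = 370 kPa.
W = 0 (no volume change).
ΔU = nCvΔT = 4.57×25.2×(923−372) = 63400 J.
Q = ΔU = 63400 J.
Net over both steps: W = 17900 J, Q = 81300 J, ΔU = 63400 J.

81300 J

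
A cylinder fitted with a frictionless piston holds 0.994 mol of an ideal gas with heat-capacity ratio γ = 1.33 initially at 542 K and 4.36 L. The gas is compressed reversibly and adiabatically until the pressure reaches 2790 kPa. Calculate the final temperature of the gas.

P₁ = nRT₁/V₁ = 0.994×8.314×542/4.36 = 1030 kPa.
Adiabatic: T₂/T₁ = (P₂/P₁)^((γ−1)/γ) ⇒ T₂ = 542×(2.72)^0.248 = 694 K; V₂ = 2.06 L.

694 K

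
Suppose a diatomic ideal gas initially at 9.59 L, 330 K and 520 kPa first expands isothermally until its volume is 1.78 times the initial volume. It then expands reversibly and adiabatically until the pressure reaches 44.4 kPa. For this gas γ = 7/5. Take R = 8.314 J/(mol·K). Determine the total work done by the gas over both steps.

n = P₁V₁/(RT₁) = 520×9.59/(8.314×330) = 1.82 mol.
Step 1 — Isothermal: T stays 330 K; PV = const ⇒ V₂ = 17.1 L, P₂ = 292 kPa.
ΔU = 0 (ideal gas, T constant).
W = nRT ln(V₂/V₁) = 1.82×8.314×330×ln(1.78) = 2880 J.
Q = ΔU + W = 2880 J.
State after step 1: P = 292 kPa, V = 17.1 L, T = 330 K.
Step 2 — Adiabatic: T₂/T₁ = (P₂/P₁)^((γ−1)/γ) ⇒ T₂ = 330×(0.152)^0.286 = 193 K; V₂ = 65.6 L.
ΔU = nCvΔT = 1.82×20.8×(193−330) = -5190 J.
Q = 0 for an adiabatic process, so W = −ΔU = 5190 J.
Net over both steps: W = 8060 J, Q = 2880 J, ΔU = -5190 J.

8060 J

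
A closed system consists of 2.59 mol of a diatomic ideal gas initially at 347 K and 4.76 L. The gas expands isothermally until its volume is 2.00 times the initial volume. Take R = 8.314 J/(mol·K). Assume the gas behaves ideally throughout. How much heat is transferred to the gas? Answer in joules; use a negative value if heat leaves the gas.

5180 J

P₁ = nRT₁/V₁ = 2.59×8.314×347/4.76 = 1570 kPa.
Isothermal: T stays 347 K; PV = const ⇒ V₂ = 9.52 L, P₂ = 785 kPa.
ΔU = 0 (ideal gas, T constant).
W = nRT ln(V₂/V₁) = 2.59×8.314×347×ln(2.00) = 5180 J.
Q = ΔU + W = 5180 J.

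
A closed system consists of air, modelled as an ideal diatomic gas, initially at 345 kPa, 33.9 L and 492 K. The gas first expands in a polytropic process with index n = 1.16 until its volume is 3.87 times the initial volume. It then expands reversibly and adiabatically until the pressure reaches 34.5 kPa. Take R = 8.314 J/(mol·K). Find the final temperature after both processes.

n = P₁V₁/(RT₁) = 345×33.9/(8.314×492) = 2.86 mol.
Step 1 — Polytropic n=1.16: T₂ = T₁(V₁/V₂)^(n−1) = 492×(0.258)^0.16 = 396 K; P₂ = P₁(V₁/V₂)^n = 71.8 kPa.
W = (P₁V₁−P₂V₂)/(n−1) = (345×33.9−71.8×131)/0.16 = 14200 J.
ΔU = nCvΔT = 2.86×20.8×(396−492) = -5690 J.
Q = ΔU + W = 8540 J.
State after step 1: P = 71.8 kPa, V = 131 L, T = 396 K.
Step 2 — Adiabatic: T₂/T₁ = (P₂/P₁)^((γ−1)/γ) ⇒ T₂ = 396×(0.481)^0.286 = 321 K; V₂ = 221 L.
ΔU = nCvΔT = 2.86×20.8×(321−396) = -4450 J.
Q = 0 for an adiabatic process, so W = −ΔU = 4450 J.
Net over both steps: W = 18700 J, Q = 8540 J, ΔU = -10100 J.

321 K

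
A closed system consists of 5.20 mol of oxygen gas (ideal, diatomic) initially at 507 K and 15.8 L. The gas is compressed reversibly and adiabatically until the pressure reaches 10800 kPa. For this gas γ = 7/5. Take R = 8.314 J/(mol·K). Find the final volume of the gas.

3.65 L

P₁ = nRT₁/V₁ = 5.20×8.314×507/15.8 = 1390 kPa.
Adiabatic: T₂/T₁ = (P₂/P₁)^((γ−1)/γ) ⇒ T₂ = 507×(7.79)^0.286 = 911 K; V₂ = 3.65 L.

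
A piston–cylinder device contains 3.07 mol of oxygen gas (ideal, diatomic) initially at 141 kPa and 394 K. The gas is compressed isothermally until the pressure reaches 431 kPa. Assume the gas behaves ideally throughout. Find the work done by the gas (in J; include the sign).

-11200 J

V₁ = nRT₁/P₁ = 3.07×8.314×394/141 = 71.3 L.
Isothermal: T stays 394 K; PV = const ⇒ V₂ = 23.3 L, P₂ = 431 kPa.
W = nRT ln(V₂/V₁) = 3.07×8.314×394×ln(0.327) = -11200 J.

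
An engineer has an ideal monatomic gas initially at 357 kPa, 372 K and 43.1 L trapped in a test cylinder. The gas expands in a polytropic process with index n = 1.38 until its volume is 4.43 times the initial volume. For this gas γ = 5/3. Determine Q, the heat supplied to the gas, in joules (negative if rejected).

n = P₁V₁/(RT₁) = 357×43.1/(8.314×372) = 4.97 mol.
Polytropic n=1.38: T₂ = T₁(V₁/V₂)^(n−1) = 372×(0.226)^0.38 = 211 K; P₂ = P₁(V₁/V₂)^n = 45.8 kPa.
W = (P₁V₁−P₂V₂)/(n−1) = (357×43.1−45.8×191)/0.38 = 17500 J.
ΔU = nCvΔT = 4.97×12.5×(211−372) = -9970 J.
Q = ΔU + W = 7520 J.

7520 J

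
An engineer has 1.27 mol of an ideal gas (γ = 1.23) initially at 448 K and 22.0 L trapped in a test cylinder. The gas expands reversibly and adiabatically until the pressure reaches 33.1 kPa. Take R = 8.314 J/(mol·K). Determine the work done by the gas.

6070 J

P₁ = nRT₁/V₁ = 1.27×8.314×448/22.0 = 215 kPa.
Adiabatic: T₂/T₁ = (P₂/P₁)^((γ−1)/γ) ⇒ T₂ = 448×(0.154)^0.187 = 316 K; V₂ = 101 L.
ΔU = nCvΔT = 1.27×36.1×(316−448) = -6070 J.
Q = 0 for an adiabatic process, so W = −ΔU = 6070 J.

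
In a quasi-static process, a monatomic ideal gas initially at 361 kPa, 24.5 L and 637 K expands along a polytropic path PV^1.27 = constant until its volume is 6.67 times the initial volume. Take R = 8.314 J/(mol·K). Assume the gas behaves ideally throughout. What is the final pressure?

Polytropic n=1.27: T₂ = T₁(V₁/V₂)^(n−1) = 637×(0.150)^0.27 = 382 K; P₂ = P₁(V₁/V₂)^n = 32.4 kPa.

32.4 kPa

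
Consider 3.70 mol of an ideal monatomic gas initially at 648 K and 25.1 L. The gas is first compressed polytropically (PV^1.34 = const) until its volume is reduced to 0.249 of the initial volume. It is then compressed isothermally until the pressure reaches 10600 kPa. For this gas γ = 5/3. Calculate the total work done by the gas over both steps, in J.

-58700 J

P₁ = nRT₁/V₁ = 3.70×8.314×648/25.1 = 794 kPa.
Step 1 — Polytropic n=1.34: T₂ = T₁(V₁/V₂)^(n−1) = 648×(4.02)^0.34 = 1040 K; P₂ = P₁(V₁/V₂)^n = 5120 kPa.
W = (P₁V₁−P₂V₂)/(n−1) = (794×25.1−5120×6.25)/0.34 = -35400 J.
ΔU = nCvΔT = 3.70×12.5×(1040−648) = 18100 J.
Q = ΔU + W = -17400 J.
State after step 1: P = 5120 kPa, V = 6.25 L, T = 1040 K.
Step 2 — Isothermal: T stays 1040 K; PV = const ⇒ V₂ = 3.02 L, P₂ = 10600 kPa.
ΔU = 0 (ideal gas, T constant).
W = nRT ln(V₂/V₁) = 3.70×8.314×1040×ln(0.483) = -23300 J.
Q = ΔU + W = -23300 J.
Net over both steps: W = -58700 J, Q = -40700 J, ΔU = 18100 J.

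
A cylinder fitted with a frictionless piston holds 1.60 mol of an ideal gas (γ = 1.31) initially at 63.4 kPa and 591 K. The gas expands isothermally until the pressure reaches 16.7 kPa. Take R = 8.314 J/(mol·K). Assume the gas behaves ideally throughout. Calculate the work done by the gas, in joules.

V₁ = nRT₁/P₁ = 1.60×8.314×591/63.4 = 124 L.
Isothermal: T stays 591 K; PV = const ⇒ V₂ = 471 L, P₂ = 16.7 kPa.
W = nRT ln(V₂/V₁) = 1.60×8.314×591×ln(3.80) = 10500 J.

10500 J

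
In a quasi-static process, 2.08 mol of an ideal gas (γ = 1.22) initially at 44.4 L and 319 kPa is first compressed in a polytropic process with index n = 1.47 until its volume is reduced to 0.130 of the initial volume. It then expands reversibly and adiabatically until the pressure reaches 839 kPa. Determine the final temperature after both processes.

1480 K

T₁ = P₁V₁/(nR) = 319×44.4/(2.08×8.314) = 819 K.
Step 1 — Polytropic n=1.47: T₂ = T₁(V₁/V₂)^(n−1) = 819×(7.69)^0.47 = 2140 K; P₂ = P₁(V₁/V₂)^n = 6400 kPa.
W = (P₁V₁−P₂V₂)/(n−1) = (319×44.4−6400×5.77)/0.47 = -48500 J.
ΔU = nCvΔT = 2.08×37.8×(2140−819) = 104000 J.
Q = ΔU + W = 55100 J.
State after step 1: P = 6400 kPa, V = 5.77 L, T = 2140 K.
Step 2 — Adiabatic: T₂/T₁ = (P₂/P₁)^((γ−1)/γ) ⇒ T₂ = 2140×(0.131)^0.180 = 1480 K; V₂ = 30.5 L.
ΔU = nCvΔT = 2.08×37.8×(1480−2140) = -51500 J.
Q = 0 for an adiabatic process, so W = −ΔU = 51500 J.
Net over both steps: W = 3050 J, Q = 55100 J, ΔU = 52000 J.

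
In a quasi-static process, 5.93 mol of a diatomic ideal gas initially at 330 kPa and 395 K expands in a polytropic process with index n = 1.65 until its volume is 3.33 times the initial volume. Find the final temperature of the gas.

181 K

V₁ = nRT₁/P₁ = 5.93×8.314×395/330 = 59.0 L.
Polytropic n=1.65: T₂ = T₁(V₁/V₂)^(n−1) = 395×(0.300)^0.65 = 181 K; P₂ = P₁(V₁/V₂)^n = 45.3 kPa.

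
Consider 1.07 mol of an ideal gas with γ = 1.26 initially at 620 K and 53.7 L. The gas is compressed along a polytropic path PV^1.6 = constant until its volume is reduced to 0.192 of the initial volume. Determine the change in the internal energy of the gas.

P₁ = nRT₁/V₁ = 1.07×8.314×620/53.7 = 103 kPa.
Polytropic n=1.6: T₂ = T₁(V₁/V₂)^(n−1) = 620×(5.21)^0.60 = 1670 K; P₂ = P₁(V₁/V₂)^n = 1440 kPa.
For an ideal gas ΔU = nCvΔT with Cv = R/(γ−1) = 32.0 J/(mol·K).
ΔU = 1.07×32.0×(1670−620) = 35900 J.

35900 J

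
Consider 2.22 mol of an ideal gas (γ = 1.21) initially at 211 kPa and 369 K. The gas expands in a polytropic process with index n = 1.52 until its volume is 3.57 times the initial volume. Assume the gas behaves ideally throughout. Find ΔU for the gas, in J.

-15700 J

V₁ = nRT₁/P₁ = 2.22×8.314×369/211 = 32.3 L.
Polytropic n=1.52: T₂ = T₁(V₁/V₂)^(n−1) = 369×(0.280)^0.52 = 190 K; P₂ = P₁(V₁/V₂)^n = 30.5 kPa.
For an ideal gas ΔU = nCvΔT with Cv = R/(γ−1) = 39.6 J/(mol·K).
ΔU = 2.22×39.6×(190−369) = -15700 J.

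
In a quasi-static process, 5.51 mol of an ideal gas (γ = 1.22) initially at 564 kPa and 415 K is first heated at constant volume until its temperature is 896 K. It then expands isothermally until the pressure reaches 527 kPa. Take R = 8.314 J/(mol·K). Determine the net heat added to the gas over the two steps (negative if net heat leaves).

V₁ = nRT₁/P₁ = 5.51×8.314×415/564 = 33.7 L.
Step 1 — Isochoric: V stays 33.7 L; P/T = const ⇒ T₂ = 896 K, P₂ = 1220 kPa.
W = 0 (no volume change).
ΔU = nCvΔT = 5.51×37.8×(896−415) = 100000 J.
Q = ΔU = 100000 J.
State after step 1: P = 1220 kPa, V = 33.7 L, T = 896 K.
Step 2 — Isothermal: T stays 896 K; PV = const ⇒ V₂ = 77.9 L, P₂ = 527 kPa.
ΔU = 0 (ideal gas, T constant).
W = nRT ln(V₂/V₁) = 5.51×8.314×896×ln(2.31) = 34400 J.
Q = ΔU + W = 34400 J.
Net over both steps: W = 34400 J, Q = 135000 J, ΔU = 100000 J.

135000 J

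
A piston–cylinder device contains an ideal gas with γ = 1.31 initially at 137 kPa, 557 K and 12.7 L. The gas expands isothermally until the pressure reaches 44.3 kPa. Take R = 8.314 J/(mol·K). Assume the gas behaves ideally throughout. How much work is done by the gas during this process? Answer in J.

n = P₁V₁/(RT₁) = 137×12.7/(8.314×557) = 0.376 mol.
Isothermal: T stays 557 K; PV = const ⇒ V₂ = 39.3 L, P₂ = 44.3 kPa.
W = nRT ln(V₂/V₁) = 0.376×8.314×557×ln(3.09) = 1960 J.

1960 J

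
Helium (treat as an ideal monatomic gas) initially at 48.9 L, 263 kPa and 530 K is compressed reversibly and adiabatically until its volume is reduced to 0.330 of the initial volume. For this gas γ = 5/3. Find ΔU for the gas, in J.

21100 J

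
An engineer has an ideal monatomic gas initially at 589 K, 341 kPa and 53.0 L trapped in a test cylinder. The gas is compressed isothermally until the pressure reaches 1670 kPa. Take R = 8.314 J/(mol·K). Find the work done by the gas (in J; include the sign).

-28700 J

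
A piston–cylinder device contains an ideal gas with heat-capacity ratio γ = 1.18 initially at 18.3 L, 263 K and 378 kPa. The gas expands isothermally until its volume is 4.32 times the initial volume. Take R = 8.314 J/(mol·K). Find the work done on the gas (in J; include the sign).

n = P₁V₁/(RT₁) = 378×18.3/(8.314×263) = 3.16 mol.
Isothermal: T stays 263 K; PV = const ⇒ V₂ = 79.1 L, P₂ = 87.5 kPa.
W = nRT ln(V₂/V₁) = 3.16×8.314×263×ln(4.32) = 10100 J.
Work done on the gas = −W_by = -10100 J.

-10100 J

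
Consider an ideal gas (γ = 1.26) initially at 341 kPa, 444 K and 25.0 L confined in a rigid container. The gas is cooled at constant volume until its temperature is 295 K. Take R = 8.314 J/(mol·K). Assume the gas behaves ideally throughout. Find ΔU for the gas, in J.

n = P₁V₁/(RT₁) = 341×25.0/(8.314×444) = 2.31 mol.
Isochoric: V stays 25.0 L; P/T = const ⇒ T₂ = 295 K, P₂ = 227 kPa.
For an ideal gas ΔU = nCvΔT with Cv = R/(γ−1) = 32.0 J/(mol·K).
ΔU = 2.31×32.0×(295−444) = -11000 J.

-11000 J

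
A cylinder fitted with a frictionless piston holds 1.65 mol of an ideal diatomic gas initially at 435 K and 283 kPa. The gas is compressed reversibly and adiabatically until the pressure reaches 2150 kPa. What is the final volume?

V₁ = nRT₁/P₁ = 1.65×8.314×435/283 = 21.1 L.
Adiabatic: T₂/T₁ = (P₂/P₁)^((γ−1)/γ) ⇒ T₂ = 435×(7.60)^0.286 = 776 K; V₂ = 4.95 L.

4.95 L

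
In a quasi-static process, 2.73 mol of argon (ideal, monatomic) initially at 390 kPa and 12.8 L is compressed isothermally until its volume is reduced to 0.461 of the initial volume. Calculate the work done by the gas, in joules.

-3870 J

T₁ = P₁V₁/(nR) = 390×12.8/(2.73×8.314) = 220 K.
Isothermal: T stays 220 K; PV = const ⇒ V₂ = 5.90 L, P₂ = 846 kPa.
W = nRT ln(V₂/V₁) = 2.73×8.314×220×ln(0.461) = -3870 J.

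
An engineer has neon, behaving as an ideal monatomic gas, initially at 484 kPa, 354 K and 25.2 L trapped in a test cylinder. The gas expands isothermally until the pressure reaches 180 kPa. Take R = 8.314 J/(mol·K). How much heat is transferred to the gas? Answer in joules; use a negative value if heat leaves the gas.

12100 J

n = P₁V₁/(RT₁) = 484×25.2/(8.314×354) = 4.14 mol.
Isothermal: T stays 354 K; PV = const ⇒ V₂ = 67.8 L, P₂ = 180 kPa.
ΔU = 0 (ideal gas, T constant).
W = nRT ln(V₂/V₁) = 4.14×8.314×354×ln(2.69) = 12100 J.
Q = ΔU + W = 12100 J.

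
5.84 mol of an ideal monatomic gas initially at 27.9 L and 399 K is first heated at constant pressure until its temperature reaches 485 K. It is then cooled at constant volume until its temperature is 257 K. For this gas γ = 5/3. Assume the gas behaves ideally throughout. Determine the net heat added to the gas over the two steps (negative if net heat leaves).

P₁ = nRT₁/V₁ = 5.84×8.314×399/27.9 = 694 kPa.
Step 1 — Isobaric: P stays 694 kPa; V/T = const ⇒ T₂ = 485 K, V₂ = 33.9 L.
W = PΔV = 694×(33.9−27.9) kPa·L = 4180 J.
ΔU = nCvΔT = 5.84×12.5×(485−399) = 6260 J.
Q = ΔU + W = nCpΔT = 10400 J.
State after step 1: P = 694 kPa, V = 33.9 L, T = 485 K.
Step 2 — Isochoric: V stays 33.9 L; P/T = const ⇒ T₂ = 257 K, P₂ = 368 kPa.
W = 0 (no volume change).
ΔU = nCvΔT = 5.84×12.5×(257−485) = -16600 J.
Q = ΔU = -16600 J.
Net over both steps: W = 4180 J, Q = -6170 J, ΔU = -10300 J.

-6170 J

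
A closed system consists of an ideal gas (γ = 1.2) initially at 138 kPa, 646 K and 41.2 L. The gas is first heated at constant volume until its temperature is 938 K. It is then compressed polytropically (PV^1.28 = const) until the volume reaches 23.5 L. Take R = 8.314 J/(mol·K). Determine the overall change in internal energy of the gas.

19900 J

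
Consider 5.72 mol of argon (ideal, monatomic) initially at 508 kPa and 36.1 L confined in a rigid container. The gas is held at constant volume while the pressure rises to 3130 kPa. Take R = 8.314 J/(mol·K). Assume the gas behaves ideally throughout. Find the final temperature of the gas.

2380 K

T₁ = P₁V₁/(nR) = 508×36.1/(5.72×8.314) = 386 K.
Isochoric: V stays 36.1 L; P/T = const ⇒ T₂ = 2380 K, P₂ = 3130 kPa.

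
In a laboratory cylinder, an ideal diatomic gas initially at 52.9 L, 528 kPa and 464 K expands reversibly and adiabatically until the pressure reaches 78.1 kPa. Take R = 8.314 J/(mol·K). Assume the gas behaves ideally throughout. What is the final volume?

Adiabatic: T₂/T₁ = (P₂/P₁)^((γ−1)/γ) ⇒ T₂ = 464×(0.148)^0.286 = 269 K; V₂ = 207 L.

207 L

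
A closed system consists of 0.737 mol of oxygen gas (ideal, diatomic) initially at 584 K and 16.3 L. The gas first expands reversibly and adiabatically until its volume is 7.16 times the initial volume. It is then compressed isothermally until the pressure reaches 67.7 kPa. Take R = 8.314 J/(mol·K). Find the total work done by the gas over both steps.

2300 J

P₁ = nRT₁/V₁ = 0.737×8.314×584/16.3 = 220 kPa.
Step 1 — Adiabatic: TV^(γ−1) = const ⇒ T₂ = 584×(0.140)^0.400 = 266 K; PV^γ = const ⇒ P₂ = 14.0 kPa.
ΔU = nCvΔT = 0.737×20.8×(266−584) = -4880 J.
Q = 0 for an adiabatic process, so W = −ΔU = 4880 J.
State after step 1: P = 14.0 kPa, V = 117 L, T = 266 K.
Step 2 — Isothermal: T stays 266 K; PV = const ⇒ V₂ = 24.1 L, P₂ = 67.7 kPa.
ΔU = 0 (ideal gas, T constant).
W = nRT ln(V₂/V₁) = 0.737×8.314×266×ln(0.206) = -2570 J.
Q = ΔU + W = -2570 J.
Net over both steps: W = 2300 J, Q = -2570 J, ΔU = -4880 J.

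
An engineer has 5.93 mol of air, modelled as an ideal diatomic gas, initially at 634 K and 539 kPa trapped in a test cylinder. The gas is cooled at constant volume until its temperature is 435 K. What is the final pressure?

370 kPa

V₁ = nRT₁/P₁ = 5.93×8.314×634/539 = 58.0 L.
Isochoric: V stays 58.0 L; P/T = const ⇒ T₂ = 435 K, P₂ = 370 kPa.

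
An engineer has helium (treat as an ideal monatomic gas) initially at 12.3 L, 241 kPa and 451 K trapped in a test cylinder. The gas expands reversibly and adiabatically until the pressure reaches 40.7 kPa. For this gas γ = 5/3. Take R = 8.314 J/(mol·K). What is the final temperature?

221 K

Adiabatic: T₂/T₁ = (P₂/P₁)^((γ−1)/γ) ⇒ T₂ = 451×(0.169)^0.400 = 221 K; V₂ = 35.8 L.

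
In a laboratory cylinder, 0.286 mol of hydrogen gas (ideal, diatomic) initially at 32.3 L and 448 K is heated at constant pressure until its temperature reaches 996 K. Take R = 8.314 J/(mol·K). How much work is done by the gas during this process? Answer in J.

1300 J

P₁ = nRT₁/V₁ = 0.286×8.314×448/32.3 = 33.0 kPa.
Isobaric: P stays 33.0 kPa; V/T = const ⇒ T₂ = 996 K, V₂ = 71.8 L.
W = PΔV = 33.0×(71.8−32.3) kPa·L = 1300 J.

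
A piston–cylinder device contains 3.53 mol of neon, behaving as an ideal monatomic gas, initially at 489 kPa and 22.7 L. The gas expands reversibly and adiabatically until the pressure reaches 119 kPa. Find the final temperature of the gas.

T₁ = P₁V₁/(nR) = 489×22.7/(3.53×8.314) = 378 K.
Adiabatic: T₂/T₁ = (P₂/P₁)^((γ−1)/γ) ⇒ T₂ = 378×(0.243)^0.400 = 215 K; V₂ = 53.0 L.

215 K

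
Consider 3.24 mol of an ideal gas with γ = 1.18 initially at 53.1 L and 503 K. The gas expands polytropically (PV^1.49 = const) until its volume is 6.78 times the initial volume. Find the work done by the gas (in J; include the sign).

16800 J

P₁ = nRT₁/V₁ = 3.24×8.314×503/53.1 = 255 kPa.
Polytropic n=1.49: T₂ = T₁(V₁/V₂)^(n−1) = 503×(0.147)^0.49 = 197 K; P₂ = P₁(V₁/V₂)^n = 14.7 kPa.
W = (P₁V₁−P₂V₂)/(n−1) = (255×53.1−14.7×360)/0.49 = 16800 J.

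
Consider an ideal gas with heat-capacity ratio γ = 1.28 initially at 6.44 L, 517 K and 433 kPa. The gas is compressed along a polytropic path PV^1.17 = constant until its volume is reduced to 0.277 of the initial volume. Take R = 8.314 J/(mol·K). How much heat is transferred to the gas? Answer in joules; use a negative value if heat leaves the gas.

-1570 J

n = P₁V₁/(RT₁) = 433×6.44/(8.314×517) = 0.649 mol.
Polytropic n=1.17: T₂ = T₁(V₁/V₂)^(n−1) = 517×(3.61)^0.17 = 643 K; P₂ = P₁(V₁/V₂)^n = 1940 kPa.
W = (P₁V₁−P₂V₂)/(n−1) = (433×6.44−1940×1.78)/0.17 = -4000 J.
ΔU = nCvΔT = 0.649×29.7×(643−517) = 2430 J.
Q = ΔU + W = -1570 J.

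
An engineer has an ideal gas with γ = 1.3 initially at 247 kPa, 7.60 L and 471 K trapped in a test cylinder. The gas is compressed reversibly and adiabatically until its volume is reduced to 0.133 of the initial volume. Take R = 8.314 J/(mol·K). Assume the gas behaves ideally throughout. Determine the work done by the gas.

n = P₁V₁/(RT₁) = 247×7.60/(8.314×471) = 0.479 mol.
Adiabatic: TV^(γ−1) = const ⇒ T₂ = 471×(7.52)^0.300 = 863 K; PV^γ = const ⇒ P₂ = 3400 kPa.
ΔU = nCvΔT = 0.479×27.7×(863−471) = 5200 J.
Q = 0 for an adiabatic process, so W = −ΔU = -5200 J.

-5200 J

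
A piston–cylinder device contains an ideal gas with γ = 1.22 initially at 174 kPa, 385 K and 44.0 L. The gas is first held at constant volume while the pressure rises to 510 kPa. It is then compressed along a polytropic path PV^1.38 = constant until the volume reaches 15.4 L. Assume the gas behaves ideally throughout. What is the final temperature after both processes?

n = P₁V₁/(RT₁) = 174×44.0/(8.314×385) = 2.39 mol.
Step 1 — Isochoric: V stays 44.0 L; P/T = const ⇒ T₂ = 1130 K, P₂ = 510 kPa.
W = 0 (no volume change).
ΔU = nCvΔT = 2.39×37.8×(1130−385) = 67200 J.
Q = ΔU = 67200 J.
State after step 1: P = 510 kPa, V = 44.0 L, T = 1130 K.
Step 2 — Polytropic n=1.38: T₂ = T₁(V₁/V₂)^(n−1) = 1130×(2.86)^0.38 = 1680 K; P₂ = P₁(V₁/V₂)^n = 2170 kPa.
W = (P₁V₁−P₂V₂)/(n−1) = (510×44.0−2170×15.4)/0.38 = -28900 J.
ΔU = nCvΔT = 2.39×37.8×(1680−1130) = 50000 J.
Q = ΔU + W = 21100 J.
Net over both steps: W = -28900 J, Q = 88300 J, ΔU = 117000 J.

1680 K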